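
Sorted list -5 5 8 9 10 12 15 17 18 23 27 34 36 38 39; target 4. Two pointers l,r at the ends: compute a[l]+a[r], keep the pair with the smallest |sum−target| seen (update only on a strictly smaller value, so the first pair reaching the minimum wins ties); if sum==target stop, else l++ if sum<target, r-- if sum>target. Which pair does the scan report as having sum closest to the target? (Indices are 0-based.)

[0,14] -5+39=34 d=30 * → r--
[0,13] -5+38=33 d=29 * → r--
[0,12] -5+36=31 d=27 * → r--
[0,11] -5+34=29 d=25 * → r--
[0,10] -5+27=22 d=18 * → r--
[0,9] -5+23=18 d=14 * → r--
[0,8] -5+18=13 d=9 * → r--
[0,7] -5+17=12 d=8 * → r--
[0,6] -5+15=10 d=6 * → r--
[0,5] -5+12=7 d=3 * → r--
[0,4] -5+10=5 d=1 * → r--
[0,3] -5+9=4 d=0 * → stop

pair (-5, 9) with sum 4 (|Δ|=0)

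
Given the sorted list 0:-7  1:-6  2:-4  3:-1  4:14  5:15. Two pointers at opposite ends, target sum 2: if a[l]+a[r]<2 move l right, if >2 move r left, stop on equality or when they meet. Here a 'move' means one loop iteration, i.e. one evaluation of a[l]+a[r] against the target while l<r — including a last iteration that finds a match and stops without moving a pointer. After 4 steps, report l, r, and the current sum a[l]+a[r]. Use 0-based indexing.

[0,5] -7+15=8 >2 → r--
[0,4] -7+14=7 >2 → r--
[0,3] -7+-1=-8 <2 → l++
[1,3] -6+-1=-7 <2 → l++

l=2, r=3, sum=-5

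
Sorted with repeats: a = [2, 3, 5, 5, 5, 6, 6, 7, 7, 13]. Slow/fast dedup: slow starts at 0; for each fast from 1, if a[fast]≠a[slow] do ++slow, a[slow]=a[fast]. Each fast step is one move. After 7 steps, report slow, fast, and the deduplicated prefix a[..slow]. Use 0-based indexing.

slow=4, fast=8, prefix=[2, 3, 5, 6, 7]

(s=0,f=1) a[fast]=3≠a[slow]=2 write a[1]=3 → slow++,fast++
(s=1,f=2) a[fast]=5≠a[slow]=3 write a[2]=5 → slow++,fast++
(s=2,f=3) a[fast]=5=a[slow] dup → fast++
(s=2,f=4) a[fast]=5=a[slow] dup → fast++
(s=2,f=5) a[fast]=6≠a[slow]=5 write a[3]=6 → slow++,fast++
(s=3,f=6) a[fast]=6=a[slow] dup → fast++
(s=3,f=7) a[fast]=7≠a[slow]=6 write a[4]=7 → slow++,fast++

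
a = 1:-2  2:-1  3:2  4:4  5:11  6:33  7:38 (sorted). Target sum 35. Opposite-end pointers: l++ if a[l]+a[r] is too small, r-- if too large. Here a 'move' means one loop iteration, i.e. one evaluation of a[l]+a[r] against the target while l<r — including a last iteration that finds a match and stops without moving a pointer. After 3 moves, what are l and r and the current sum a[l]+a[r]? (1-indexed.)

l=1 r=7: -2+38=36 >35, r--
l=1 r=6: -2+33=31 <35, l++
l=2 r=6: -1+33=32 <35, l++

l=3, r=6, sum=35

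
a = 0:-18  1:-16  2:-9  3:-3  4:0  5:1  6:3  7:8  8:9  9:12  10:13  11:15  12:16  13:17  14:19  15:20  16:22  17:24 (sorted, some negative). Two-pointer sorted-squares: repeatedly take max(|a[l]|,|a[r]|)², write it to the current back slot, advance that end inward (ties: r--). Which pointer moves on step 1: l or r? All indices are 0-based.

r

l=0 r=17: |-18|<=|24| out[17]=576, r--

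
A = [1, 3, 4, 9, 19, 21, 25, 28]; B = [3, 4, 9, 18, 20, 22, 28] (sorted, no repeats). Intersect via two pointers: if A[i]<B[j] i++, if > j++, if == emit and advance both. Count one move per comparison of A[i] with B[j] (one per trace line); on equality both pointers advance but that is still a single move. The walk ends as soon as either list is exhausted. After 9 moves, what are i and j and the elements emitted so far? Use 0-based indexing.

i=6, j=6, emitted=[3, 4, 9]

i=0 j=0: 1<3, i++
i=1 j=0: 3==3 emit, i++,j++
i=2 j=1: 4==4 emit, i++,j++
i=3 j=2: 9==9 emit, i++,j++
i=4 j=3: 19>18, j++
i=4 j=4: 19<20, i++
i=5 j=4: 21>20, j++
i=5 j=5: 21<22, i++
i=6 j=5: 25>22, j++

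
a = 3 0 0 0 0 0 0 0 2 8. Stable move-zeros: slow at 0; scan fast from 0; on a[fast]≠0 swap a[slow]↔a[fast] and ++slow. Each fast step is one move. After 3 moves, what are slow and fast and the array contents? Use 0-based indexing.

slow=0 fast=0: a[fast]=3≠0 swap→a[0]=3, slow++,fast++
slow=1 fast=1: a[fast]=0, fast++
slow=1 fast=2: a[fast]=0, fast++

slow=1, fast=3, a=[3, 0, 0, 0, 0, 0, 0, 0, 2, 8]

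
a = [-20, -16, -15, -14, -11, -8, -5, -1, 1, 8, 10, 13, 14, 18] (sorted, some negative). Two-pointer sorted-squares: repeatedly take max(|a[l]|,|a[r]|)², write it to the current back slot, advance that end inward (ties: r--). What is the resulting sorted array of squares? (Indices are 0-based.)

[1, 1, 25, 64, 64, 100, 121, 169, 196, 196, 225, 256, 324, 400]

[0,13] |-20|>|18| out[13]=400 → l++
[1,13] |-16|<=|18| out[12]=324 → r--
[1,12] |-16|>|14| out[11]=256 → l++
[2,12] |-15|>|14| out[10]=225 → l++
[3,12] |-14|<=|14| out[9]=196 → r--
[3,11] |-14|>|13| out[8]=196 → l++
[4,11] |-11|<=|13| out[7]=169 → r--
[4,10] |-11|>|10| out[6]=121 → l++
[5,10] |-8|<=|10| out[5]=100 → r--
[5,9] |-8|<=|8| out[4]=64 → r--
[5,8] |-8|>|1| out[3]=64 → l++
[6,8] |-5|>|1| out[2]=25 → l++
[7,8] |-1|<=|1| out[1]=1 → r--
[7,7] |-1|<=|-1| out[0]=1 → r--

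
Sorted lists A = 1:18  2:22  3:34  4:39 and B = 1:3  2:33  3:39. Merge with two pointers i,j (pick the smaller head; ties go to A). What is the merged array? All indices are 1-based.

[3, 18, 22, 33, 34, 39, 39]

[i=1,j=1] A[i]=18>B[j]=3 take 3 → j++
[i=1,j=2] A[i]=18<=B[j]=33 take 18 → i++
[i=2,j=2] A[i]=22<=B[j]=33 take 22 → i++
[i=3,j=2] A[i]=34>B[j]=33 take 33 → j++
[i=3,j=3] A[i]=34<=B[j]=39 take 34 → i++
[i=4,j=3] A[i]=39<=B[j]=39 take 39 → i++
[i=5,j=3] A done, take B[j]=39 → j++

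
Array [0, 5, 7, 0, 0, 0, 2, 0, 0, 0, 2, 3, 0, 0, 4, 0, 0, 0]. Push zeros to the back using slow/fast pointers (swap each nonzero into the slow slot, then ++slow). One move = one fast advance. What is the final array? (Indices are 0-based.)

slow=0 fast=0: a[fast]=0, fast++
slow=0 fast=1: a[fast]=5≠0 swap→a[0]=5, slow++,fast++
slow=1 fast=2: a[fast]=7≠0 swap→a[1]=7, slow++,fast++
slow=2 fast=3: a[fast]=0, fast++
slow=2 fast=4: a[fast]=0, fast++
slow=2 fast=5: a[fast]=0, fast++
slow=2 fast=6: a[fast]=2≠0 swap→a[2]=2, slow++,fast++
slow=3 fast=7: a[fast]=0, fast++
slow=3 fast=8: a[fast]=0, fast++
slow=3 fast=9: a[fast]=0, fast++
slow=3 fast=10: a[fast]=2≠0 swap→a[3]=2, slow++,fast++
slow=4 fast=11: a[fast]=3≠0 swap→a[4]=3, slow++,fast++
slow=5 fast=12: a[fast]=0, fast++
slow=5 fast=13: a[fast]=0, fast++
slow=5 fast=14: a[fast]=4≠0 swap→a[5]=4, slow++,fast++
slow=6 fast=15: a[fast]=0, fast++
slow=6 fast=16: a[fast]=0, fast++
slow=6 fast=17: a[fast]=0, fast++

[5, 7, 2, 2, 3, 4, 0, 0, 0, 0, 0, 0, 0, 0, 0, 0, 0, 0]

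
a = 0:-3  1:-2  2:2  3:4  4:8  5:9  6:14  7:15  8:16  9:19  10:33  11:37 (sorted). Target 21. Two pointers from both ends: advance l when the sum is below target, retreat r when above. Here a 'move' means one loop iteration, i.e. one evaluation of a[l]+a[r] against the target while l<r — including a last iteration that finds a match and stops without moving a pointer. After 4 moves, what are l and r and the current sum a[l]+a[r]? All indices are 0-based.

[0,11] -3+37=34 >21 → r--
[0,10] -3+33=30 >21 → r--
[0,9] -3+19=16 <21 → l++
[1,9] -2+19=17 <21 → l++

l=2, r=9, sum=21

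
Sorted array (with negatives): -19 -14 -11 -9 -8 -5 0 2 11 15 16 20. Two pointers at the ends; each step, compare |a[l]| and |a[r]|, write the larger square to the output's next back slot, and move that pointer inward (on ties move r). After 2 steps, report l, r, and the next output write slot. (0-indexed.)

l=1, r=10, next write slot=9

[0,11] |-19|<=|20| out[11]=400 → r--
[0,10] |-19|>|16| out[10]=361 → l++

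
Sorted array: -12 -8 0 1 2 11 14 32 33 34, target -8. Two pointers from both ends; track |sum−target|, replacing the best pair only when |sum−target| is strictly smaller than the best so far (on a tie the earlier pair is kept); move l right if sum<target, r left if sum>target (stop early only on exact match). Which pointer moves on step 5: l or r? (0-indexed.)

r

[0,9] -12+34=22 d=30 * → r--
[0,8] -12+33=21 d=29 * → r--
[0,7] -12+32=20 d=28 * → r--
[0,6] -12+14=2 d=10 * → r--
[0,5] -12+11=-1 d=7 * → r--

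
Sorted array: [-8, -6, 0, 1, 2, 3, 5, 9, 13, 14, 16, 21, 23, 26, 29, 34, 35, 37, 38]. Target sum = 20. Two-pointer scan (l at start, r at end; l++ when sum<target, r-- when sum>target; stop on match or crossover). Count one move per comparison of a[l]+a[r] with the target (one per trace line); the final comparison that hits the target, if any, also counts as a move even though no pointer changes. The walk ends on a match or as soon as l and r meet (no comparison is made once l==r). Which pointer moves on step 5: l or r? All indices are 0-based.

r

l=0 r=18: -8+38=30 >20, r--
l=0 r=17: -8+37=29 >20, r--
l=0 r=16: -8+35=27 >20, r--
l=0 r=15: -8+34=26 >20, r--
l=0 r=14: -8+29=21 >20, r--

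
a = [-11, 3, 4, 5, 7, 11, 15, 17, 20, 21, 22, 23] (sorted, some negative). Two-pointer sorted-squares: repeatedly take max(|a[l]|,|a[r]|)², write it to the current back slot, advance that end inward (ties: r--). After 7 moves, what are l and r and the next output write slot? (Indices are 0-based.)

l=0, r=4, next write slot=4

[0,11] |-11|<=|23| out[11]=529 → r--
[0,10] |-11|<=|22| out[10]=484 → r--
[0,9] |-11|<=|21| out[9]=441 → r--
[0,8] |-11|<=|20| out[8]=400 → r--
[0,7] |-11|<=|17| out[7]=289 → r--
[0,6] |-11|<=|15| out[6]=225 → r--
[0,5] |-11|<=|11| out[5]=121 → r--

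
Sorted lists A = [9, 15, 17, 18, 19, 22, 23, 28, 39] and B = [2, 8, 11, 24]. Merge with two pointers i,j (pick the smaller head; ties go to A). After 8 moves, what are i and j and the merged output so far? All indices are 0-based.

[i=0,j=0] A[i]=9>B[j]=2 take 2 → j++
[i=0,j=1] A[i]=9>B[j]=8 take 8 → j++
[i=0,j=2] A[i]=9<=B[j]=11 take 9 → i++
[i=1,j=2] A[i]=15>B[j]=11 take 11 → j++
[i=1,j=3] A[i]=15<=B[j]=24 take 15 → i++
[i=2,j=3] A[i]=17<=B[j]=24 take 17 → i++
[i=3,j=3] A[i]=18<=B[j]=24 take 18 → i++
[i=4,j=3] A[i]=19<=B[j]=24 take 19 → i++

i=5, j=3, merged so far=[2, 8, 9, 11, 15, 17, 18, 19]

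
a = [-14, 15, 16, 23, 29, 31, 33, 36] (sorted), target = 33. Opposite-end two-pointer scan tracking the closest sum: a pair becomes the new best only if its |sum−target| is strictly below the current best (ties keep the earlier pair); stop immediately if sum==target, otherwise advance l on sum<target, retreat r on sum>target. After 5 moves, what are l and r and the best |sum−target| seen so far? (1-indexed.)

l=2, r=4, best |Δ|=11

[1,8] -14+36=22 d=11 * → l++
[2,8] 15+36=51 d=18 → r--
[2,7] 15+33=48 d=15 → r--
[2,6] 15+31=46 d=13 → r--
[2,5] 15+29=44 d=11 → r--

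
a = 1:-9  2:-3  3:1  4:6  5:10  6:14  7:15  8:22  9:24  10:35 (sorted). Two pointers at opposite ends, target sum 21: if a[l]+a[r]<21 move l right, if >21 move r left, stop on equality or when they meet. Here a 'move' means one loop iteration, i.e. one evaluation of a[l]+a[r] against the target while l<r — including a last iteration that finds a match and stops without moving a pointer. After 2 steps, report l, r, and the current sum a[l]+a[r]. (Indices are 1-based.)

l=2, r=9, sum=21

l=1 r=10: -9+35=26 >21, r--
l=1 r=9: -9+24=15 <21, l++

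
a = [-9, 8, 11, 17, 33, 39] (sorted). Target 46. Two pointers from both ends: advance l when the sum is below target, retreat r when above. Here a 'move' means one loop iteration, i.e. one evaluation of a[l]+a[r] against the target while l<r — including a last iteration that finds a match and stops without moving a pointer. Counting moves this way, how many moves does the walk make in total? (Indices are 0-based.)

[0,5] -9+39=30 <46 → l++
[1,5] 8+39=47 >46 → r--
[1,4] 8+33=41 <46 → l++
[2,4] 11+33=44 <46 → l++
[3,4] 17+33=50 >46 → r--

5 moves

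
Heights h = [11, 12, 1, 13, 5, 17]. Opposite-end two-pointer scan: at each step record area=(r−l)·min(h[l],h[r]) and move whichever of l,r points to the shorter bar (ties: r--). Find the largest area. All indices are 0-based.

l=0 r=5: min(11,17)*5=55 best=55 *, l++
l=1 r=5: min(12,17)*4=48 best=55, l++
l=2 r=5: min(1,17)*3=3 best=55, l++
l=3 r=5: min(13,17)*2=26 best=55, l++
l=4 r=5: min(5,17)*1=5 best=55, l++

max area = 55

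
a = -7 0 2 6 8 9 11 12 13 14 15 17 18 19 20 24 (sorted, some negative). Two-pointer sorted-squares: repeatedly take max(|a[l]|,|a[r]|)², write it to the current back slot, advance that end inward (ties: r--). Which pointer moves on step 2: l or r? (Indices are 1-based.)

r

l=1 r=16: |-7|<=|24| out[16]=576, r--
l=1 r=15: |-7|<=|20| out[15]=400, r--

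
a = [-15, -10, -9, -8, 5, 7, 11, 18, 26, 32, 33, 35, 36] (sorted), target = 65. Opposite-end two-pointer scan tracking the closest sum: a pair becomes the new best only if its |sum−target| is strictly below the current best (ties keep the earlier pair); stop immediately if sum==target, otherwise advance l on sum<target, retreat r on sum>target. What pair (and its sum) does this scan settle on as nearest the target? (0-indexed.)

[0,12] -15+36=21 d=44 * → l++
[1,12] -10+36=26 d=39 * → l++
[2,12] -9+36=27 d=38 * → l++
[3,12] -8+36=28 d=37 * → l++
[4,12] 5+36=41 d=24 * → l++
[5,12] 7+36=43 d=22 * → l++
[6,12] 11+36=47 d=18 * → l++
[7,12] 18+36=54 d=11 * → l++
[8,12] 26+36=62 d=3 * → l++
[9,12] 32+36=68 d=3 → r--
[9,11] 32+35=67 d=2 * → r--
[9,10] 32+33=65 d=0 * → stop

pair (32, 33) with sum 65 (|Δ|=0)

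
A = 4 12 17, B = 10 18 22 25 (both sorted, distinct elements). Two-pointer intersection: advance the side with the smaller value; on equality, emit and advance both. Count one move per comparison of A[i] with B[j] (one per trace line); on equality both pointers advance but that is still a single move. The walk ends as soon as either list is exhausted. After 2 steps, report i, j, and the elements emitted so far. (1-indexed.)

i=2, j=2, emitted=[]

[i=1,j=1] 4<10 → i++
[i=2,j=1] 12>10 → j++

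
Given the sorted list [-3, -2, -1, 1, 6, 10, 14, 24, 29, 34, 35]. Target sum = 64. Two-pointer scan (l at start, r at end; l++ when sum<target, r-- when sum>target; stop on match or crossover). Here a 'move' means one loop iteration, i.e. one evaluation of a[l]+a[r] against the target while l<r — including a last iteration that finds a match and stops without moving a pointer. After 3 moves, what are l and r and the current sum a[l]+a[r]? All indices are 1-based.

l=4, r=11, sum=36

l=1 r=11: -3+35=32 <64, l++
l=2 r=11: -2+35=33 <64, l++
l=3 r=11: -1+35=34 <64, l++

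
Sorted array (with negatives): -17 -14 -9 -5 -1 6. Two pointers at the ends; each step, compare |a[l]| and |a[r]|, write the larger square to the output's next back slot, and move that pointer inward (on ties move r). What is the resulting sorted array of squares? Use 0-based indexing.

[0,5] |-17|>|6| out[5]=289 → l++
[1,5] |-14|>|6| out[4]=196 → l++
[2,5] |-9|>|6| out[3]=81 → l++
[3,5] |-5|<=|6| out[2]=36 → r--
[3,4] |-5|>|-1| out[1]=25 → l++
[4,4] |-1|<=|-1| out[0]=1 → r--

[1, 25, 36, 81, 196, 289]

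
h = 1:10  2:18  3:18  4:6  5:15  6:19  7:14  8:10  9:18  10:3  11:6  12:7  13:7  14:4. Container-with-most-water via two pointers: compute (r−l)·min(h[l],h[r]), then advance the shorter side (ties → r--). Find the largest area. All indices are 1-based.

max area = 126

[1,14] min(10,4)*13=52 best=52 * → r--
[1,13] min(10,7)*12=84 best=84 * → r--
[1,12] min(10,7)*11=77 best=84 → r--
[1,11] min(10,6)*10=60 best=84 → r--
[1,10] min(10,3)*9=27 best=84 → r--
[1,9] min(10,18)*8=80 best=84 → l++
[2,9] min(18,18)*7=126 best=126 * → r--
[2,8] min(18,10)*6=60 best=126 → r--
[2,7] min(18,14)*5=70 best=126 → r--
[2,6] min(18,19)*4=72 best=126 → l++
[3,6] min(18,19)*3=54 best=126 → l++
[4,6] min(6,19)*2=12 best=126 → l++
[5,6] min(15,19)*1=15 best=126 → l++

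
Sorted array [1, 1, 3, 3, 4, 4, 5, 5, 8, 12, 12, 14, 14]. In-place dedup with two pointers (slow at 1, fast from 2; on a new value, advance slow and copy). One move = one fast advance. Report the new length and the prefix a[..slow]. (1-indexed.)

(s=1,f=2) a[fast]=1=a[slow] dup → fast++
(s=1,f=3) a[fast]=3≠a[slow]=1 write a[2]=3 → slow++,fast++
(s=2,f=4) a[fast]=3=a[slow] dup → fast++
(s=2,f=5) a[fast]=4≠a[slow]=3 write a[3]=4 → slow++,fast++
(s=3,f=6) a[fast]=4=a[slow] dup → fast++
(s=3,f=7) a[fast]=5≠a[slow]=4 write a[4]=5 → slow++,fast++
(s=4,f=8) a[fast]=5=a[slow] dup → fast++
(s=4,f=9) a[fast]=8≠a[slow]=5 write a[5]=8 → slow++,fast++
(s=5,f=10) a[fast]=12≠a[slow]=8 write a[6]=12 → slow++,fast++
(s=6,f=11) a[fast]=12=a[slow] dup → fast++
(s=6,f=12) a[fast]=14≠a[slow]=12 write a[7]=14 → slow++,fast++
(s=7,f=13) a[fast]=14=a[slow] dup → fast++

length 7; prefix = [1, 3, 4, 5, 8, 12, 14]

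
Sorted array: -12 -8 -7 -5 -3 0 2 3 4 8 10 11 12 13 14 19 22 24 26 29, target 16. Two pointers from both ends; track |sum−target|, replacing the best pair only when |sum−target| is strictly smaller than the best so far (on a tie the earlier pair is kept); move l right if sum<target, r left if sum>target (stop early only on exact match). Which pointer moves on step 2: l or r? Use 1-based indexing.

l

[1,20] -12+29=17 d=1 * → r--
[1,19] -12+26=14 d=2 → l++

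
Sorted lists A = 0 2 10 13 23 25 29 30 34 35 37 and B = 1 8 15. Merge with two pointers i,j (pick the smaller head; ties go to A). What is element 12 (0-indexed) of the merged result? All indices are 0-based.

[i=0,j=0] A[i]=0<=B[j]=1 take 0 → i++
[i=1,j=0] A[i]=2>B[j]=1 take 1 → j++
[i=1,j=1] A[i]=2<=B[j]=8 take 2 → i++
[i=2,j=1] A[i]=10>B[j]=8 take 8 → j++
[i=2,j=2] A[i]=10<=B[j]=15 take 10 → i++
[i=3,j=2] A[i]=13<=B[j]=15 take 13 → i++
[i=4,j=2] A[i]=23>B[j]=15 take 15 → j++
[i=4,j=3] B done, take A[i]=23 → i++
[i=5,j=3] B done, take A[i]=25 → i++
[i=6,j=3] B done, take A[i]=29 → i++
[i=7,j=3] B done, take A[i]=30 → i++
[i=8,j=3] B done, take A[i]=34 → i++
[i=9,j=3] B done, take A[i]=35 → i++
[i=10,j=3] B done, take A[i]=37 → i++

merged[12] = 35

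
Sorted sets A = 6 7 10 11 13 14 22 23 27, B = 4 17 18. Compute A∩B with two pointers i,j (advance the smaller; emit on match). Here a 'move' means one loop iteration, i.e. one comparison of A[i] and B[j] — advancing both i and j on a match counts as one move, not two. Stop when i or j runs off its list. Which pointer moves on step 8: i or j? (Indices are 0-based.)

j

[i=0,j=0] 6>4 → j++
[i=0,j=1] 6<17 → i++
[i=1,j=1] 7<17 → i++
[i=2,j=1] 10<17 → i++
[i=3,j=1] 11<17 → i++
[i=4,j=1] 13<17 → i++
[i=5,j=1] 14<17 → i++
[i=6,j=1] 22>17 → j++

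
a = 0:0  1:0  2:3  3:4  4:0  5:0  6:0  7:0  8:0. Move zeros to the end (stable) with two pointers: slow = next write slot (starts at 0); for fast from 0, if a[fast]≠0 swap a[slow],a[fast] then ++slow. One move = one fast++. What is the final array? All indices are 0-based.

[3, 4, 0, 0, 0, 0, 0, 0, 0]

slow=0 fast=0: a[fast]=0, fast++
slow=0 fast=1: a[fast]=0, fast++
slow=0 fast=2: a[fast]=3≠0 swap→a[0]=3, slow++,fast++
slow=1 fast=3: a[fast]=4≠0 swap→a[1]=4, slow++,fast++
slow=2 fast=4: a[fast]=0, fast++
slow=2 fast=5: a[fast]=0, fast++
slow=2 fast=6: a[fast]=0, fast++
slow=2 fast=7: a[fast]=0, fast++
slow=2 fast=8: a[fast]=0, fast++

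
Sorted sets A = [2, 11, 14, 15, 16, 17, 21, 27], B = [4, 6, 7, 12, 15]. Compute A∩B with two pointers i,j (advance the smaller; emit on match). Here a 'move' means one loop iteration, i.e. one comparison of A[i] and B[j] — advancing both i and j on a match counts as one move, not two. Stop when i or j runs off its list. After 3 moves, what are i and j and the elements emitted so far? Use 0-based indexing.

i=0 j=0: 2<4, i++
i=1 j=0: 11>4, j++
i=1 j=1: 11>6, j++

i=1, j=2, emitted=[]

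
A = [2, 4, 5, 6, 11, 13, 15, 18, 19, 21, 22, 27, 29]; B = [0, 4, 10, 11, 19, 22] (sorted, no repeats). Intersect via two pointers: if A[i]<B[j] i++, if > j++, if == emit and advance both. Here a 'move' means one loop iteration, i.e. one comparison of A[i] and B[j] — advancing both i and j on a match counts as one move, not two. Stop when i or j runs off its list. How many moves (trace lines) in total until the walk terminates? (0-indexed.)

[i=0,j=0] 2>0 → j++
[i=0,j=1] 2<4 → i++
[i=1,j=1] 4==4 emit → i++,j++
[i=2,j=2] 5<10 → i++
[i=3,j=2] 6<10 → i++
[i=4,j=2] 11>10 → j++
[i=4,j=3] 11==11 emit → i++,j++
[i=5,j=4] 13<19 → i++
[i=6,j=4] 15<19 → i++
[i=7,j=4] 18<19 → i++
[i=8,j=4] 19==19 emit → i++,j++
[i=9,j=5] 21<22 → i++
[i=10,j=5] 22==22 emit → i++,j++

13 moves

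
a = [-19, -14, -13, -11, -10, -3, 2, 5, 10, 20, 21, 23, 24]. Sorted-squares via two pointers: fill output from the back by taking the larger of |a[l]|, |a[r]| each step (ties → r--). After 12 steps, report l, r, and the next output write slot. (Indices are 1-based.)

[1,13] |-19|<=|24| out[13]=576 → r--
[1,12] |-19|<=|23| out[12]=529 → r--
[1,11] |-19|<=|21| out[11]=441 → r--
[1,10] |-19|<=|20| out[10]=400 → r--
[1,9] |-19|>|10| out[9]=361 → l++
[2,9] |-14|>|10| out[8]=196 → l++
[3,9] |-13|>|10| out[7]=169 → l++
[4,9] |-11|>|10| out[6]=121 → l++
[5,9] |-10|<=|10| out[5]=100 → r--
[5,8] |-10|>|5| out[4]=100 → l++
[6,8] |-3|<=|5| out[3]=25 → r--
[6,7] |-3|>|2| out[2]=9 → l++

l=7, r=7, next write slot=1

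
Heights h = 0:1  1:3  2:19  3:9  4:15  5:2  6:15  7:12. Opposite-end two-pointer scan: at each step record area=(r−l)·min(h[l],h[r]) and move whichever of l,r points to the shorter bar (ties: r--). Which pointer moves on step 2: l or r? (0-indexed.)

[0,7] min(1,12)*7=7 best=7 * → l++
[1,7] min(3,12)*6=18 best=18 * → l++

l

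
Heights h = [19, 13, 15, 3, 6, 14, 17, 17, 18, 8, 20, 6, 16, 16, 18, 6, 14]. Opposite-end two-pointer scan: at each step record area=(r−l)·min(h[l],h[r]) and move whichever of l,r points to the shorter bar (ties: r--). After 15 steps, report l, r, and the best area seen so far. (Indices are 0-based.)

[0,16] min(19,14)*16=224 best=224 * → r--
[0,15] min(19,6)*15=90 best=224 → r--
[0,14] min(19,18)*14=252 best=252 * → r--
[0,13] min(19,16)*13=208 best=252 → r--
[0,12] min(19,16)*12=192 best=252 → r--
[0,11] min(19,6)*11=66 best=252 → r--
[0,10] min(19,20)*10=190 best=252 → l++
[1,10] min(13,20)*9=117 best=252 → l++
[2,10] min(15,20)*8=120 best=252 → l++
[3,10] min(3,20)*7=21 best=252 → l++
[4,10] min(6,20)*6=36 best=252 → l++
[5,10] min(14,20)*5=70 best=252 → l++
[6,10] min(17,20)*4=68 best=252 → l++
[7,10] min(17,20)*3=51 best=252 → l++
[8,10] min(18,20)*2=36 best=252 → l++

l=9, r=10, best area=252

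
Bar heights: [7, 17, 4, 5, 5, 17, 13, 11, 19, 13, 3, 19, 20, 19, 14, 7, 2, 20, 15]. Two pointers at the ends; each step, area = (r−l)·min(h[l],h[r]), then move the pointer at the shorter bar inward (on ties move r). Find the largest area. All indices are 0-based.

max area = 272

[0,18] min(7,15)*18=126 best=126 * → l++
[1,18] min(17,15)*17=255 best=255 * → r--
[1,17] min(17,20)*16=272 best=272 * → l++
[2,17] min(4,20)*15=60 best=272 → l++
[3,17] min(5,20)*14=70 best=272 → l++
[4,17] min(5,20)*13=65 best=272 → l++
[5,17] min(17,20)*12=204 best=272 → l++
[6,17] min(13,20)*11=143 best=272 → l++
[7,17] min(11,20)*10=110 best=272 → l++
[8,17] min(19,20)*9=171 best=272 → l++
[9,17] min(13,20)*8=104 best=272 → l++
[10,17] min(3,20)*7=21 best=272 → l++
[11,17] min(19,20)*6=114 best=272 → l++
[12,17] min(20,20)*5=100 best=272 → r--
[12,16] min(20,2)*4=8 best=272 → r--
[12,15] min(20,7)*3=21 best=272 → r--
[12,14] min(20,14)*2=28 best=272 → r--
[12,13] min(20,19)*1=19 best=272 → r--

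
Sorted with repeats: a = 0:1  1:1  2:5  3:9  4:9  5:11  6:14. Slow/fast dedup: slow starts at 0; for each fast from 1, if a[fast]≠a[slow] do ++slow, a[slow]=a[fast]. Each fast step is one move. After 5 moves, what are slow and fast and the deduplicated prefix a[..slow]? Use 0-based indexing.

slow=3, fast=6, prefix=[1, 5, 9, 11]

(s=0,f=1) a[fast]=1=a[slow] dup → fast++
(s=0,f=2) a[fast]=5≠a[slow]=1 write a[1]=5 → slow++,fast++
(s=1,f=3) a[fast]=9≠a[slow]=5 write a[2]=9 → slow++,fast++
(s=2,f=4) a[fast]=9=a[slow] dup → fast++
(s=2,f=5) a[fast]=11≠a[slow]=9 write a[3]=11 → slow++,fast++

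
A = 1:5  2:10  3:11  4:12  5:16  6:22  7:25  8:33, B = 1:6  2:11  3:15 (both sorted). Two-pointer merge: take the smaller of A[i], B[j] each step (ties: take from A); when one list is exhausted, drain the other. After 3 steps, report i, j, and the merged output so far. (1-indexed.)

[i=1,j=1] A[i]=5<=B[j]=6 take 5 → i++
[i=2,j=1] A[i]=10>B[j]=6 take 6 → j++
[i=2,j=2] A[i]=10<=B[j]=11 take 10 → i++

i=3, j=2, merged so far=[5, 6, 10]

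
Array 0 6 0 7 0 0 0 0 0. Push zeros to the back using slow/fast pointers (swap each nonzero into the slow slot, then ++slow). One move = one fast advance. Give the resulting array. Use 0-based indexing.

(s=0,f=0) a[fast]=0 → fast++
(s=0,f=1) a[fast]=6≠0 swap→a[0]=6 → slow++,fast++
(s=1,f=2) a[fast]=0 → fast++
(s=1,f=3) a[fast]=7≠0 swap→a[1]=7 → slow++,fast++
(s=2,f=4) a[fast]=0 → fast++
(s=2,f=5) a[fast]=0 → fast++
(s=2,f=6) a[fast]=0 → fast++
(s=2,f=7) a[fast]=0 → fast++
(s=2,f=8) a[fast]=0 → fast++

[6, 7, 0, 0, 0, 0, 0, 0, 0]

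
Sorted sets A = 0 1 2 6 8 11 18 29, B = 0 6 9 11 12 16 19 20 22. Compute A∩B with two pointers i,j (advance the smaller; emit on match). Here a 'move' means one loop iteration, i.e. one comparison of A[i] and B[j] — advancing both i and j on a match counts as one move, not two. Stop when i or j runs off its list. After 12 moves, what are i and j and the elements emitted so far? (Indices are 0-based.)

[i=0,j=0] 0==0 emit → i++,j++
[i=1,j=1] 1<6 → i++
[i=2,j=1] 2<6 → i++
[i=3,j=1] 6==6 emit → i++,j++
[i=4,j=2] 8<9 → i++
[i=5,j=2] 11>9 → j++
[i=5,j=3] 11==11 emit → i++,j++
[i=6,j=4] 18>12 → j++
[i=6,j=5] 18>16 → j++
[i=6,j=6] 18<19 → i++
[i=7,j=6] 29>19 → j++
[i=7,j=7] 29>20 → j++

i=7, j=8, emitted=[0, 6, 11]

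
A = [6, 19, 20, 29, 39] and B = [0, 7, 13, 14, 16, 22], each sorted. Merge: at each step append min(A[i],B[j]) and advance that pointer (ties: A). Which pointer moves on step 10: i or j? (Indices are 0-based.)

i

i=0 j=0: A[i]=6>B[j]=0 take 0, j++
i=0 j=1: A[i]=6<=B[j]=7 take 6, i++
i=1 j=1: A[i]=19>B[j]=7 take 7, j++
i=1 j=2: A[i]=19>B[j]=13 take 13, j++
i=1 j=3: A[i]=19>B[j]=14 take 14, j++
i=1 j=4: A[i]=19>B[j]=16 take 16, j++
i=1 j=5: A[i]=19<=B[j]=22 take 19, i++
i=2 j=5: A[i]=20<=B[j]=22 take 20, i++
i=3 j=5: A[i]=29>B[j]=22 take 22, j++
i=3 j=6: B done, take A[i]=29, i++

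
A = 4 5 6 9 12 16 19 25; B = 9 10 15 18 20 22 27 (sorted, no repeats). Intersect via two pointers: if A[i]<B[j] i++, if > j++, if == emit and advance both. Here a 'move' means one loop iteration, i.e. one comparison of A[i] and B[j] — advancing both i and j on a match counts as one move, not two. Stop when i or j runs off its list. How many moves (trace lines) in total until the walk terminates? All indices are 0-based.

13 moves

i=0 j=0: 4<9, i++
i=1 j=0: 5<9, i++
i=2 j=0: 6<9, i++
i=3 j=0: 9==9 emit, i++,j++
i=4 j=1: 12>10, j++
i=4 j=2: 12<15, i++
i=5 j=2: 16>15, j++
i=5 j=3: 16<18, i++
i=6 j=3: 19>18, j++
i=6 j=4: 19<20, i++
i=7 j=4: 25>20, j++
i=7 j=5: 25>22, j++
i=7 j=6: 25<27, i++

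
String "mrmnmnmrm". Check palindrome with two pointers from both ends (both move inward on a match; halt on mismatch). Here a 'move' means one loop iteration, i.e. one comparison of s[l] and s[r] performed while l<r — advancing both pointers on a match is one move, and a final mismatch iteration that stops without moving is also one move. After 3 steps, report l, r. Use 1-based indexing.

l=4, r=6

[1,9] 'm'=='m' → l++,r--
[2,8] 'r'=='r' → l++,r--
[3,7] 'm'=='m' → l++,r--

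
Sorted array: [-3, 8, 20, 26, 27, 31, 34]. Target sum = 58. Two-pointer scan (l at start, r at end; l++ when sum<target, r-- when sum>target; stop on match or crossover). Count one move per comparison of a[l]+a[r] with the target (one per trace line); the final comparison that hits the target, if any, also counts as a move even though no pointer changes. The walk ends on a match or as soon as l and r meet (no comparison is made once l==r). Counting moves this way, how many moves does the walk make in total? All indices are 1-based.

6 moves

[1,7] -3+34=31 <58 → l++
[2,7] 8+34=42 <58 → l++
[3,7] 20+34=54 <58 → l++
[4,7] 26+34=60 >58 → r--
[4,6] 26+31=57 <58 → l++
[5,6] 27+31=58 → found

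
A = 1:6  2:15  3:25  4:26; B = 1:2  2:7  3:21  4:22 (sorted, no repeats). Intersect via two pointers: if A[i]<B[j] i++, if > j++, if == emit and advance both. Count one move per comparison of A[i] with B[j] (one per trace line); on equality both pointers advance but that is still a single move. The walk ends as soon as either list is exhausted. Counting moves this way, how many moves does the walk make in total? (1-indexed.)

6 moves

[i=1,j=1] 6>2 → j++
[i=1,j=2] 6<7 → i++
[i=2,j=2] 15>7 → j++
[i=2,j=3] 15<21 → i++
[i=3,j=3] 25>21 → j++
[i=3,j=4] 25>22 → j++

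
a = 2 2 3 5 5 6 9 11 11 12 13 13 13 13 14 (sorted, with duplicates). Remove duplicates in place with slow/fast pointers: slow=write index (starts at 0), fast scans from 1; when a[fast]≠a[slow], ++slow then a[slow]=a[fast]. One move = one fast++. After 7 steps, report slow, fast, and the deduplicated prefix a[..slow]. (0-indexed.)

slow=5, fast=8, prefix=[2, 3, 5, 6, 9, 11]

slow=0 fast=1: a[fast]=2=a[slow] dup, fast++
slow=0 fast=2: a[fast]=3≠a[slow]=2 write a[1]=3, slow++,fast++
slow=1 fast=3: a[fast]=5≠a[slow]=3 write a[2]=5, slow++,fast++
slow=2 fast=4: a[fast]=5=a[slow] dup, fast++
slow=2 fast=5: a[fast]=6≠a[slow]=5 write a[3]=6, slow++,fast++
slow=3 fast=6: a[fast]=9≠a[slow]=6 write a[4]=9, slow++,fast++
slow=4 fast=7: a[fast]=11≠a[slow]=9 write a[5]=11, slow++,fast++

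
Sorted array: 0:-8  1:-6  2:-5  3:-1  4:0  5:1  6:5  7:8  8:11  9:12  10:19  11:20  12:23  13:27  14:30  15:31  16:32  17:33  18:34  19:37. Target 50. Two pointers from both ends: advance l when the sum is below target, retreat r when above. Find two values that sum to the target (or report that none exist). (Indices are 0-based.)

[0,19] -8+37=29 <50 → l++
[1,19] -6+37=31 <50 → l++
[2,19] -5+37=32 <50 → l++
[3,19] -1+37=36 <50 → l++
[4,19] 0+37=37 <50 → l++
[5,19] 1+37=38 <50 → l++
[6,19] 5+37=42 <50 → l++
[7,19] 8+37=45 <50 → l++
[8,19] 11+37=48 <50 → l++
[9,19] 12+37=49 <50 → l++
[10,19] 19+37=56 >50 → r--
[10,18] 19+34=53 >50 → r--
[10,17] 19+33=52 >50 → r--
[10,16] 19+32=51 >50 → r--
[10,15] 19+31=50 → found

(19, 31)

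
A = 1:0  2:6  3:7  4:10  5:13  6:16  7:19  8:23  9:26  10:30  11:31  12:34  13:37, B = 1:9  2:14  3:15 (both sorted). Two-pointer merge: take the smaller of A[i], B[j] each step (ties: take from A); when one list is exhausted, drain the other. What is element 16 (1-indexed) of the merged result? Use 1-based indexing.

merged[16] = 37

[i=1,j=1] A[i]=0<=B[j]=9 take 0 → i++
[i=2,j=1] A[i]=6<=B[j]=9 take 6 → i++
[i=3,j=1] A[i]=7<=B[j]=9 take 7 → i++
[i=4,j=1] A[i]=10>B[j]=9 take 9 → j++
[i=4,j=2] A[i]=10<=B[j]=14 take 10 → i++
[i=5,j=2] A[i]=13<=B[j]=14 take 13 → i++
[i=6,j=2] A[i]=16>B[j]=14 take 14 → j++
[i=6,j=3] A[i]=16>B[j]=15 take 15 → j++
[i=6,j=4] B done, take A[i]=16 → i++
[i=7,j=4] B done, take A[i]=19 → i++
[i=8,j=4] B done, take A[i]=23 → i++
[i=9,j=4] B done, take A[i]=26 → i++
[i=10,j=4] B done, take A[i]=30 → i++
[i=11,j=4] B done, take A[i]=31 → i++
[i=12,j=4] B done, take A[i]=34 → i++
[i=13,j=4] B done, take A[i]=37 → i++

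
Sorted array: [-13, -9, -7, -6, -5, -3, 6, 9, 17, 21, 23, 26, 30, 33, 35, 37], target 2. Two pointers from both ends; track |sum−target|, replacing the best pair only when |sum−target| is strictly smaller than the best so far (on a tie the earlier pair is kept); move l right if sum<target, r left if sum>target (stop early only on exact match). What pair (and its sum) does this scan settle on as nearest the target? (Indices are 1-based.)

pair (-7, 9) with sum 2 (|Δ|=0)

l=1 r=16: -13+37=24 d=22 *, r--
l=1 r=15: -13+35=22 d=20 *, r--
l=1 r=14: -13+33=20 d=18 *, r--
l=1 r=13: -13+30=17 d=15 *, r--
l=1 r=12: -13+26=13 d=11 *, r--
l=1 r=11: -13+23=10 d=8 *, r--
l=1 r=10: -13+21=8 d=6 *, r--
l=1 r=9: -13+17=4 d=2 *, r--
l=1 r=8: -13+9=-4 d=6, l++
l=2 r=8: -9+9=0 d=2, l++
l=3 r=8: -7+9=2 d=0 *, stop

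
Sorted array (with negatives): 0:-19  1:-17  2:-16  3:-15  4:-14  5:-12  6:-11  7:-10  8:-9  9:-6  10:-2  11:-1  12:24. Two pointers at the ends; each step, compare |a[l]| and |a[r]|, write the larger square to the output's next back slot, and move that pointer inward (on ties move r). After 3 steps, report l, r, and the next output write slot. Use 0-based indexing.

l=2, r=11, next write slot=9

l=0 r=12: |-19|<=|24| out[12]=576, r--
l=0 r=11: |-19|>|-1| out[11]=361, l++
l=1 r=11: |-17|>|-1| out[10]=289, l++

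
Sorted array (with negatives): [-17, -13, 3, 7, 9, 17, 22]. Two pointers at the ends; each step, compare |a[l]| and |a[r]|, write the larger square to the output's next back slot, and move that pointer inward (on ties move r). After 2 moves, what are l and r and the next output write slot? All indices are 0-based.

[0,6] |-17|<=|22| out[6]=484 → r--
[0,5] |-17|<=|17| out[5]=289 → r--

l=0, r=4, next write slot=4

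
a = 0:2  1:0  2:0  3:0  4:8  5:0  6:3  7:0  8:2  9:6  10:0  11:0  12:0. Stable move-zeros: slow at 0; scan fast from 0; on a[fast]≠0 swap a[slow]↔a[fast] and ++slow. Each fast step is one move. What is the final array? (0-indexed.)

(s=0,f=0) a[fast]=2≠0 swap→a[0]=2 → slow++,fast++
(s=1,f=1) a[fast]=0 → fast++
(s=1,f=2) a[fast]=0 → fast++
(s=1,f=3) a[fast]=0 → fast++
(s=1,f=4) a[fast]=8≠0 swap→a[1]=8 → slow++,fast++
(s=2,f=5) a[fast]=0 → fast++
(s=2,f=6) a[fast]=3≠0 swap→a[2]=3 → slow++,fast++
(s=3,f=7) a[fast]=0 → fast++
(s=3,f=8) a[fast]=2≠0 swap→a[3]=2 → slow++,fast++
(s=4,f=9) a[fast]=6≠0 swap→a[4]=6 → slow++,fast++
(s=5,f=10) a[fast]=0 → fast++
(s=5,f=11) a[fast]=0 → fast++
(s=5,f=12) a[fast]=0 → fast++

[2, 8, 3, 2, 6, 0, 0, 0, 0, 0, 0, 0, 0]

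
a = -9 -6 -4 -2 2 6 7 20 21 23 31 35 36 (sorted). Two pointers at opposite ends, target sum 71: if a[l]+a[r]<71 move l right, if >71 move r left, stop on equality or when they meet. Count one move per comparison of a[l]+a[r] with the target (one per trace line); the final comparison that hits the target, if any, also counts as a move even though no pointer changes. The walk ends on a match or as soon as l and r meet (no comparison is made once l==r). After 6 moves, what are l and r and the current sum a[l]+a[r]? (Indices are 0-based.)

l=6, r=12, sum=43

[0,12] -9+36=27 <71 → l++
[1,12] -6+36=30 <71 → l++
[2,12] -4+36=32 <71 → l++
[3,12] -2+36=34 <71 → l++
[4,12] 2+36=38 <71 → l++
[5,12] 6+36=42 <71 → l++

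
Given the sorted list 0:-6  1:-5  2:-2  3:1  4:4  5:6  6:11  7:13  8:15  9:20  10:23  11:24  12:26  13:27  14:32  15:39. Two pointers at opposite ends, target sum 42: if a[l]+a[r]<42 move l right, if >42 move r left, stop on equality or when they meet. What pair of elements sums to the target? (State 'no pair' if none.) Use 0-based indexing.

(15, 27)

l=0 r=15: -6+39=33 <42, l++
l=1 r=15: -5+39=34 <42, l++
l=2 r=15: -2+39=37 <42, l++
l=3 r=15: 1+39=40 <42, l++
l=4 r=15: 4+39=43 >42, r--
l=4 r=14: 4+32=36 <42, l++
l=5 r=14: 6+32=38 <42, l++
l=6 r=14: 11+32=43 >42, r--
l=6 r=13: 11+27=38 <42, l++
l=7 r=13: 13+27=40 <42, l++
l=8 r=13: 15+27=42, found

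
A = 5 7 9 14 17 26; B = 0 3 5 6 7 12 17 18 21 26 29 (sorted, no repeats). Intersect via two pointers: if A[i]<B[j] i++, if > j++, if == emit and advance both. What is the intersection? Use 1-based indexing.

intersection = [5, 7, 17, 26]

i=1 j=1: 5>0, j++
i=1 j=2: 5>3, j++
i=1 j=3: 5==5 emit, i++,j++
i=2 j=4: 7>6, j++
i=2 j=5: 7==7 emit, i++,j++
i=3 j=6: 9<12, i++
i=4 j=6: 14>12, j++
i=4 j=7: 14<17, i++
i=5 j=7: 17==17 emit, i++,j++
i=6 j=8: 26>18, j++
i=6 j=9: 26>21, j++
i=6 j=10: 26==26 emit, i++,j++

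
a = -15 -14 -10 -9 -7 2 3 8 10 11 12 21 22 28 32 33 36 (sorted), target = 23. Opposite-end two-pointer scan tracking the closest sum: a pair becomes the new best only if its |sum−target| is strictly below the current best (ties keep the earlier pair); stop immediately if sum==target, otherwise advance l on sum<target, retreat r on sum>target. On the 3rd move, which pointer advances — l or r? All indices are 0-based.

r

l=0 r=16: -15+36=21 d=2 *, l++
l=1 r=16: -14+36=22 d=1 *, l++
l=2 r=16: -10+36=26 d=3, r--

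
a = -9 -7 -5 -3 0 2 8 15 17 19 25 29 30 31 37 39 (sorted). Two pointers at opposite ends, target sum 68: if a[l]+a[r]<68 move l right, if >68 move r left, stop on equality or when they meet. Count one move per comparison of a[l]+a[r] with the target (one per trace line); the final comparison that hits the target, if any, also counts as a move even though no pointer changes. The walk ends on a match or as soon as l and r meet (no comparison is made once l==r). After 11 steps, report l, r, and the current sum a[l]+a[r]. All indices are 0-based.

[0,15] -9+39=30 <68 → l++
[1,15] -7+39=32 <68 → l++
[2,15] -5+39=34 <68 → l++
[3,15] -3+39=36 <68 → l++
[4,15] 0+39=39 <68 → l++
[5,15] 2+39=41 <68 → l++
[6,15] 8+39=47 <68 → l++
[7,15] 15+39=54 <68 → l++
[8,15] 17+39=56 <68 → l++
[9,15] 19+39=58 <68 → l++
[10,15] 25+39=64 <68 → l++

l=11, r=15, sum=68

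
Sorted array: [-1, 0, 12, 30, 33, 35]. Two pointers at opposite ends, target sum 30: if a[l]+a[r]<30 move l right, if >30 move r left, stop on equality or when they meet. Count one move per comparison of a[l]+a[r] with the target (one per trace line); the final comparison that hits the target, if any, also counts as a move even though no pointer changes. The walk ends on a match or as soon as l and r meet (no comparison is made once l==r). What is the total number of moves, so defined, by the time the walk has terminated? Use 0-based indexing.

4 moves

l=0 r=5: -1+35=34 >30, r--
l=0 r=4: -1+33=32 >30, r--
l=0 r=3: -1+30=29 <30, l++
l=1 r=3: 0+30=30, found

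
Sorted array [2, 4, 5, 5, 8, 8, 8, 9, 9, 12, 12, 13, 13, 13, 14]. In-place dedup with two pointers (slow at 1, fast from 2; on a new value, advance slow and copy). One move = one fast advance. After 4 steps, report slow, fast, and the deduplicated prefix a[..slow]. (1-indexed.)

(s=1,f=2) a[fast]=4≠a[slow]=2 write a[2]=4 → slow++,fast++
(s=2,f=3) a[fast]=5≠a[slow]=4 write a[3]=5 → slow++,fast++
(s=3,f=4) a[fast]=5=a[slow] dup → fast++
(s=3,f=5) a[fast]=8≠a[slow]=5 write a[4]=8 → slow++,fast++

slow=4, fast=6, prefix=[2, 4, 5, 8]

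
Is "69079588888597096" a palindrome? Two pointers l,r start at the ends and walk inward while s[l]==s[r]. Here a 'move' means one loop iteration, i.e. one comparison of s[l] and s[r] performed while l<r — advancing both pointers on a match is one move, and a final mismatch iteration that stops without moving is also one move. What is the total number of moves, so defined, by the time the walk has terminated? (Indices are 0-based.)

8 moves

l=0 r=16: '6'=='6', l++,r--
l=1 r=15: '9'=='9', l++,r--
l=2 r=14: '0'=='0', l++,r--
l=3 r=13: '7'=='7', l++,r--
l=4 r=12: '9'=='9', l++,r--
l=5 r=11: '5'=='5', l++,r--
l=6 r=10: '8'=='8', l++,r--
l=7 r=9: '8'=='8', l++,r--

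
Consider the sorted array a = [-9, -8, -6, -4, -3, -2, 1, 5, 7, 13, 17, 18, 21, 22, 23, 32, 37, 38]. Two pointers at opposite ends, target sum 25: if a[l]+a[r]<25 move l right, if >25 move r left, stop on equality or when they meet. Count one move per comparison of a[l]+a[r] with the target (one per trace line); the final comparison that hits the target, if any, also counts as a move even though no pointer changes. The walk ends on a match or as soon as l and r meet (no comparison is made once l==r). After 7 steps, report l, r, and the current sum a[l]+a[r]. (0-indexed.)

[0,17] -9+38=29 >25 → r--
[0,16] -9+37=28 >25 → r--
[0,15] -9+32=23 <25 → l++
[1,15] -8+32=24 <25 → l++
[2,15] -6+32=26 >25 → r--
[2,14] -6+23=17 <25 → l++
[3,14] -4+23=19 <25 → l++

l=4, r=14, sum=20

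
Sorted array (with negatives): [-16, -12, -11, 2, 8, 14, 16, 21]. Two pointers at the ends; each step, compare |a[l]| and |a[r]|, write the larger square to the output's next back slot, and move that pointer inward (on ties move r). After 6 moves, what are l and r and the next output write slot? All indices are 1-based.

[1,8] |-16|<=|21| out[8]=441 → r--
[1,7] |-16|<=|16| out[7]=256 → r--
[1,6] |-16|>|14| out[6]=256 → l++
[2,6] |-12|<=|14| out[5]=196 → r--
[2,5] |-12|>|8| out[4]=144 → l++
[3,5] |-11|>|8| out[3]=121 → l++

l=4, r=5, next write slot=2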